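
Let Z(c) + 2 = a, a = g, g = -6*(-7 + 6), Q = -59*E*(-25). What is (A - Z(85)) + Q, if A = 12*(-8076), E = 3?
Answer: -92491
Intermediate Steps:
A = -96912
Q = 4425 (Q = -59*3*(-25) = -177*(-25) = 4425)
g = 6 (g = -6*(-1) = 6)
a = 6
Z(c) = 4 (Z(c) = -2 + 6 = 4)
(A - Z(85)) + Q = (-96912 - 1*4) + 4425 = (-96912 - 4) + 4425 = -96916 + 4425 = -92491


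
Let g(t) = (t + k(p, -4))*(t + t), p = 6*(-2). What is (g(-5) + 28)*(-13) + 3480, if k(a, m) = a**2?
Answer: 21186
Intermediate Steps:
p = -12
g(t) = 2*t*(144 + t) (g(t) = (t + (-12)**2)*(t + t) = (t + 144)*(2*t) = (144 + t)*(2*t) = 2*t*(144 + t))
(g(-5) + 28)*(-13) + 3480 = (2*(-5)*(144 - 5) + 28)*(-13) + 3480 = (2*(-5)*139 + 28)*(-13) + 3480 = (-1390 + 28)*(-13) + 3480 = -1362*(-13) + 3480 = 17706 + 3480 = 21186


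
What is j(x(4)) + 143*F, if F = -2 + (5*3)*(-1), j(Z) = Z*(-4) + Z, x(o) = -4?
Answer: -2419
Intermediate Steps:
j(Z) = -3*Z (j(Z) = -4*Z + Z = -3*Z)
F = -17 (F = -2 + 15*(-1) = -2 - 15 = -17)
j(x(4)) + 143*F = -3*(-4) + 143*(-17) = 12 - 2431 = -2419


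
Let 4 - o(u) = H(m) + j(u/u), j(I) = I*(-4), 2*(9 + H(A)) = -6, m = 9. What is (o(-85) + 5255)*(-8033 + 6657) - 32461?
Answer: -7290861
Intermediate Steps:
H(A) = -12 (H(A) = -9 + (1/2)*(-6) = -9 - 3 = -12)
j(I) = -4*I
o(u) = 20 (o(u) = 4 - (-12 - 4*u/u) = 4 - (-12 - 4*1) = 4 - (-12 - 4) = 4 - 1*(-16) = 4 + 16 = 20)
(o(-85) + 5255)*(-8033 + 6657) - 32461 = (20 + 5255)*(-8033 + 6657) - 32461 = 5275*(-1376) - 32461 = -7258400 - 32461 = -7290861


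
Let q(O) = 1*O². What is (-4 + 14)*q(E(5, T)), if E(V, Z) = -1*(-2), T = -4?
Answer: 40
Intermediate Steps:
E(V, Z) = 2
q(O) = O²
(-4 + 14)*q(E(5, T)) = (-4 + 14)*2² = 10*4 = 40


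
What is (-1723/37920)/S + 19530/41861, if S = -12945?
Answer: 9586849158503/20548493258400 ≈ 0.46655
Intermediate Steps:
(-1723/37920)/S + 19530/41861 = -1723/37920/(-12945) + 19530/41861 = -1723*1/37920*(-1/12945) + 19530*(1/41861) = -1723/37920*(-1/12945) + 19530/41861 = 1723/490874400 + 19530/41861 = 9586849158503/20548493258400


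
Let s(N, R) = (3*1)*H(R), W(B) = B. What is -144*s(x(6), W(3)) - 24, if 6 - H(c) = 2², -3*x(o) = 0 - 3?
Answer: -888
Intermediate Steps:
x(o) = 1 (x(o) = -(0 - 3)/3 = -⅓*(-3) = 1)
H(c) = 2 (H(c) = 6 - 1*2² = 6 - 1*4 = 6 - 4 = 2)
s(N, R) = 6 (s(N, R) = (3*1)*2 = 3*2 = 6)
-144*s(x(6), W(3)) - 24 = -144*6 - 24 = -864 - 24 = -888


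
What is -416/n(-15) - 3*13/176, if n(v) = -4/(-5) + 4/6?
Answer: -49959/176 ≈ -283.86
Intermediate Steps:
n(v) = 22/15 (n(v) = -4*(-⅕) + 4*(⅙) = ⅘ + ⅔ = 22/15)
-416/n(-15) - 3*13/176 = -416/22/15 - 3*13/176 = -416*15/22 - 39*1/176 = -3120/11 - 39/176 = -49959/176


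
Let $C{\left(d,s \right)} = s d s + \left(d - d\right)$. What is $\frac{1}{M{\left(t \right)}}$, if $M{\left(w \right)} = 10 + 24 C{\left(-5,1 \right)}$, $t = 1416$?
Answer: $- \frac{1}{110} \approx -0.0090909$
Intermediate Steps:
$C{\left(d,s \right)} = d s^{2}$ ($C{\left(d,s \right)} = d s s + 0 = d s^{2} + 0 = d s^{2}$)
$M{\left(w \right)} = -110$ ($M{\left(w \right)} = 10 + 24 \left(- 5 \cdot 1^{2}\right) = 10 + 24 \left(\left(-5\right) 1\right) = 10 + 24 \left(-5\right) = 10 - 120 = -110$)
$\frac{1}{M{\left(t \right)}} = \frac{1}{-110} = - \frac{1}{110}$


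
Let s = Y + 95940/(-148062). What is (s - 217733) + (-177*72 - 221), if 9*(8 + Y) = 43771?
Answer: -50158194601/222093 ≈ -2.2584e+5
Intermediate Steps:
Y = 43699/9 (Y = -8 + (⅑)*43771 = -8 + 43771/9 = 43699/9 ≈ 4855.4)
s = 1078216313/222093 (s = 43699/9 + 95940/(-148062) = 43699/9 + 95940*(-1/148062) = 43699/9 - 15990/24677 = 1078216313/222093 ≈ 4854.8)
(s - 217733) + (-177*72 - 221) = (1078216313/222093 - 217733) + (-177*72 - 221) = -47278758856/222093 + (-12744 - 221) = -47278758856/222093 - 12965 = -50158194601/222093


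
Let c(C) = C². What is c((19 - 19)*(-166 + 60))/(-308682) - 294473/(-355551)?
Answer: 294473/355551 ≈ 0.82822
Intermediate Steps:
c((19 - 19)*(-166 + 60))/(-308682) - 294473/(-355551) = ((19 - 19)*(-166 + 60))²/(-308682) - 294473/(-355551) = (0*(-106))²*(-1/308682) - 294473*(-1/355551) = 0²*(-1/308682) + 294473/355551 = 0*(-1/308682) + 294473/355551 = 0 + 294473/355551 = 294473/355551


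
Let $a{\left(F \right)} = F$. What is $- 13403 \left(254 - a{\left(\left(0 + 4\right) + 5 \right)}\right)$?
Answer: $-3283735$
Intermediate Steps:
$- 13403 \left(254 - a{\left(\left(0 + 4\right) + 5 \right)}\right) = - 13403 \left(254 - \left(\left(0 + 4\right) + 5\right)\right) = - 13403 \left(254 - \left(4 + 5\right)\right) = - 13403 \left(254 - 9\right) = \left(-13403\right) 245 = -3283735$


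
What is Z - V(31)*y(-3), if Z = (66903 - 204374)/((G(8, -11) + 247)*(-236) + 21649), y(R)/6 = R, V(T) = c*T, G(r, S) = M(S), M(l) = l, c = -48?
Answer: -911777377/34047 ≈ -26780.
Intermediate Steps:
G(r, S) = S
V(T) = -48*T
y(R) = 6*R
Z = 137471/34047 (Z = (66903 - 204374)/((-11 + 247)*(-236) + 21649) = -137471/(236*(-236) + 21649) = -137471/(-55696 + 21649) = -137471/(-34047) = -137471*(-1/34047) = 137471/34047 ≈ 4.0377)
Z - V(31)*y(-3) = 137471/34047 - (-48*31)*6*(-3) = 137471/34047 - (-1488)*(-18) = 137471/34047 - 1*26784 = 137471/34047 - 26784 = -911777377/34047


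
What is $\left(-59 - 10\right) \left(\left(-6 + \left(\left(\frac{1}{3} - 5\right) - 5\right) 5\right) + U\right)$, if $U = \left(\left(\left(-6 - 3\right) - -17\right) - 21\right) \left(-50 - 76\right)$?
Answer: $-109273$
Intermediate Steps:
$U = 1638$ ($U = \left(\left(\left(-6 - 3\right) + 17\right) - 21\right) \left(-126\right) = \left(\left(-9 + 17\right) - 21\right) \left(-126\right) = \left(8 - 21\right) \left(-126\right) = \left(-13\right) \left(-126\right) = 1638$)
$\left(-59 - 10\right) \left(\left(-6 + \left(\left(\frac{1}{3} - 5\right) - 5\right) 5\right) + U\right) = \left(-59 - 10\right) \left(\left(-6 + \left(\left(\frac{1}{3} - 5\right) - 5\right) 5\right) + 1638\right) = - 69 \left(\left(-6 + \left(- \frac{14}{3} - 5\right) 5\right) + 1638\right) = - 69 \left(\left(-6 - \frac{145}{3}\right) + 1638\right) = - 69 \left(- \frac{163}{3} + 1638\right) = \left(-69\right) \frac{4751}{3} = -109273$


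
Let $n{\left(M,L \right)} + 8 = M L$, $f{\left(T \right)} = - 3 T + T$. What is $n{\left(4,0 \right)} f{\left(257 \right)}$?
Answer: $4112$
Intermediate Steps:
$f{\left(T \right)} = - 2 T$
$n{\left(M,L \right)} = -8 + L M$ ($n{\left(M,L \right)} = -8 + M L = -8 + L M$)
$n{\left(4,0 \right)} f{\left(257 \right)} = \left(-8 + 0 \cdot 4\right) \left(\left(-2\right) 257\right) = \left(-8 + 0\right) \left(-514\right) = \left(-8\right) \left(-514\right) = 4112$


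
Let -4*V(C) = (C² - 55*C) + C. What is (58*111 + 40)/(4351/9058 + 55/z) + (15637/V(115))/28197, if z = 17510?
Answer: 338718350044017521/25280474462685 ≈ 13398.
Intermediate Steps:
V(C) = -C²/4 + 27*C/2 (V(C) = -((C² - 55*C) + C)/4 = -(C² - 54*C)/4 = -C²/4 + 27*C/2)
(58*111 + 40)/(4351/9058 + 55/z) + (15637/V(115))/28197 = (58*111 + 40)/(4351/9058 + 55/17510) + (15637/(((¼)*115*(54 - 1*115))))/28197 = (6438 + 40)/(4351*(1/9058) + 55*(1/17510)) + (15637/(((¼)*115*(54 - 115))))*(1/28197) = 6478/(4351/9058 + 11/3502) + (15637/(((¼)*115*(-61))))*(1/28197) = 6478/(3834210/7930279) + (15637/(-7015/4))*(1/28197) = 6478*(7930279/3834210) + (15637*(-4/7015))*(1/28197) = 25686173681/1917105 - 62548/7015*1/28197 = 25686173681/1917105 - 62548/197801955 = 338718350044017521/25280474462685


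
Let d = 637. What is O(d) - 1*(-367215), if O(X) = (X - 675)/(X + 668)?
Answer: 479215537/1305 ≈ 3.6722e+5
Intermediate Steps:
O(X) = (-675 + X)/(668 + X)
O(d) - 1*(-367215) = (-675 + 637)/(668 + 637) - 1*(-367215) = -38/1305 + 367215 = 479215537/1305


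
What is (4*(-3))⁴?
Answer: 20736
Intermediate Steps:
(4*(-3))⁴ = (-12)⁴ = 20736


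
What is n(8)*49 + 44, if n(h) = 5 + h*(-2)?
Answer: -495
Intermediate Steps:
n(h) = 5 - 2*h
n(8)*49 + 44 = (5 - 2*8)*49 + 44 = (5 - 16)*49 + 44 = -11*49 + 44 = -539 + 44 = -495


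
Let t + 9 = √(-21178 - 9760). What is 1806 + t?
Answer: 1797 + I*√30938 ≈ 1797.0 + 175.89*I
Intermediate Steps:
t = -9 + I*√30938 (t = -9 + √(-21178 - 9760) = -9 + √(-30938) = -9 + I*√30938 ≈ -9.0 + 175.89*I)
1806 + t = 1806 + (-9 + I*√30938) = 1797 + I*√30938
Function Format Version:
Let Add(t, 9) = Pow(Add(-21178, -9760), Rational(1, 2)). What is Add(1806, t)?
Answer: Add(1797, Mul(I, Pow(30938, Rational(1, 2)))) ≈ Add(1797.0, Mul(175.89, I))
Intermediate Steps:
t = Add(-9, Mul(I, Pow(30938, Rational(1, 2)))) (t = Add(-9, Pow(Add(-21178, -9760), Rational(1, 2))) = Add(-9, Pow(-30938, Rational(1, 2))) = Add(-9, Mul(I, Pow(30938, Rational(1, 2)))) ≈ Add(-9.0000, Mul(175.89, I)))
Add(1806, t) = Add(1806, Add(-9, Mul(I, Pow(30938, Rational(1, 2))))) = Add(1797, Mul(I, Pow(30938, Rational(1, 2))))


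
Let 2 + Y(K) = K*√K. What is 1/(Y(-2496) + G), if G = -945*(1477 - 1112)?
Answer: I/(-344927*I + 19968*√39) ≈ -2.564e-6 + 9.2697e-7*I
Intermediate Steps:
Y(K) = -2 + K^(3/2) (Y(K) = -2 + K*√K = -2 + K^(3/2))
G = -344925 (G = -945*365 = -344925)
1/(Y(-2496) + G) = 1/((-2 + (-2496)^(3/2)) - 344925) = 1/((-2 - 19968*I*√39) - 344925) = 1/(-344927 - 19968*I*√39)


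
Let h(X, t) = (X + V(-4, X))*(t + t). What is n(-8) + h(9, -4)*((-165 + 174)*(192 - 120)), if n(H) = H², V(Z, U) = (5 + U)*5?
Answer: -409472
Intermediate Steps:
V(Z, U) = 25 + 5*U
h(X, t) = 2*t*(25 + 6*X) (h(X, t) = (X + (25 + 5*X))*(t + t) = (25 + 6*X)*(2*t) = 2*t*(25 + 6*X))
n(-8) + h(9, -4)*((-165 + 174)*(192 - 120)) = (-8)² + (2*(-4)*(25 + 6*9))*((-165 + 174)*(192 - 120)) = 64 + (2*(-4)*(25 + 54))*(9*72) = 64 + (2*(-4)*79)*648 = 64 - 632*648 = 64 - 409536 = -409472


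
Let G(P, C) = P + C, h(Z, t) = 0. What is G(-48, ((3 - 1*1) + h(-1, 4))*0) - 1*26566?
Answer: -26614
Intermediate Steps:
G(P, C) = C + P
G(-48, ((3 - 1*1) + h(-1, 4))*0) - 1*26566 = (((3 - 1*1) + 0)*0 - 48) - 1*26566 = (((3 - 1) + 0)*0 - 48) - 26566 = ((2 + 0)*0 - 48) - 26566 = (2*0 - 48) - 26566 = (0 - 48) - 26566 = -48 - 26566 = -26614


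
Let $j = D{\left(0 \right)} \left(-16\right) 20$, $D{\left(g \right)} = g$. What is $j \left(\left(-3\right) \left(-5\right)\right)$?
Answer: $0$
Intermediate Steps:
$j = 0$ ($j = 0 \left(-16\right) 20 = 0 \cdot 20 = 0$)
$j \left(\left(-3\right) \left(-5\right)\right) = 0 \left(\left(-3\right) \left(-5\right)\right) = 0 \cdot 15 = 0$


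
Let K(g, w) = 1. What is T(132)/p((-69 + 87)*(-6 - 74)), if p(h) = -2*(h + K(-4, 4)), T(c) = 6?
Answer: 3/1439 ≈ 0.0020848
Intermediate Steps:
p(h) = -2 - 2*h (p(h) = -2*(h + 1) = -2*(1 + h) = -2 - 2*h)
T(132)/p((-69 + 87)*(-6 - 74)) = 6/(-2 - 2*(-69 + 87)*(-6 - 74)) = 6/(-2 - 36*(-80)) = 6/(-2 - 2*(-1440)) = 6/(-2 + 2880) = 6/2878 = 6*(1/2878) = 3/1439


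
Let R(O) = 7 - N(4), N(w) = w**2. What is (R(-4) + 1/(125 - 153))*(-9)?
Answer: 2277/28 ≈ 81.321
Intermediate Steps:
R(O) = -9 (R(O) = 7 - 1*4**2 = 7 - 1*16 = 7 - 16 = -9)
(R(-4) + 1/(125 - 153))*(-9) = (-9 + 1/(125 - 153))*(-9) = (-9 + 1/(-28))*(-9) = (-9 - 1/28)*(-9) = -253/28*(-9) = 2277/28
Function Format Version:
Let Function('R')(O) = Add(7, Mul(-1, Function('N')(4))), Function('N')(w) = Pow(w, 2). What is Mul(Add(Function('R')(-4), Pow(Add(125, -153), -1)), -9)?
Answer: Rational(2277, 28) ≈ 81.321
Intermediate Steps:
Function('R')(O) = -9 (Function('R')(O) = Add(7, Mul(-1, Pow(4, 2))) = Add(7, Mul(-1, 16)) = Add(7, -16) = -9)
Mul(Add(Function('R')(-4), Pow(Add(125, -153), -1)), -9) = Mul(Add(-9, Pow(Add(125, -153), -1)), -9) = Mul(Add(-9, Pow(-28, -1)), -9) = Mul(Add(-9, Rational(-1, 28)), -9) = Mul(Rational(-253, 28), -9) = Rational(2277, 28)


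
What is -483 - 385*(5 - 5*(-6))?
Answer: -13958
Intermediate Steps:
-483 - 385*(5 - 5*(-6)) = -483 - 385*(5 + 30) = -483 - 385*35 = -483 - 13475 = -13958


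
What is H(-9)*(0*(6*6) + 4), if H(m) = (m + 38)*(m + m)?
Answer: -2088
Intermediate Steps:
H(m) = 2*m*(38 + m) (H(m) = (38 + m)*(2*m) = 2*m*(38 + m))
H(-9)*(0*(6*6) + 4) = (2*(-9)*(38 - 9))*(0*(6*6) + 4) = (2*(-9)*29)*(0*36 + 4) = -522*(0 + 4) = -522*4 = -2088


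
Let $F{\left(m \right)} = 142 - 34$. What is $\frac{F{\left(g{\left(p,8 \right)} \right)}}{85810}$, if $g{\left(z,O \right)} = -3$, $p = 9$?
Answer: $\frac{54}{42905} \approx 0.0012586$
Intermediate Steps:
$F{\left(m \right)} = 108$ ($F{\left(m \right)} = 142 - 34 = 108$)
$\frac{F{\left(g{\left(p,8 \right)} \right)}}{85810} = \frac{108}{85810} = 108 \cdot \frac{1}{85810} = \frac{54}{42905}$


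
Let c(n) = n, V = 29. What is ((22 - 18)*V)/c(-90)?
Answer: -58/45 ≈ -1.2889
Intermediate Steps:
((22 - 18)*V)/c(-90) = ((22 - 18)*29)/(-90) = (4*29)*(-1/90) = 116*(-1/90) = -58/45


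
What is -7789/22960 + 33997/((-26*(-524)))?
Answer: 84306723/39100880 ≈ 2.1561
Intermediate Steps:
-7789/22960 + 33997/((-26*(-524))) = -7789*1/22960 + 33997/13624 = -7789/22960 + 33997*(1/13624) = -7789/22960 + 33997/13624 = 84306723/39100880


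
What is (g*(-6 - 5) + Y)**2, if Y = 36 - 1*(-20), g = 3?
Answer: 529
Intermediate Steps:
Y = 56 (Y = 36 + 20 = 56)
(g*(-6 - 5) + Y)**2 = (3*(-6 - 5) + 56)**2 = (3*(-11) + 56)**2 = (-33 + 56)**2 = 23**2 = 529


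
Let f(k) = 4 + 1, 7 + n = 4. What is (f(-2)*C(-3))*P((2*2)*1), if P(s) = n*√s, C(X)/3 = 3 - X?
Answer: -540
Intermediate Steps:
n = -3 (n = -7 + 4 = -3)
f(k) = 5
C(X) = 9 - 3*X (C(X) = 3*(3 - X) = 9 - 3*X)
P(s) = -3*√s
(f(-2)*C(-3))*P((2*2)*1) = (5*(9 - 3*(-3)))*(-3*√((2*2)*1)) = (5*(9 + 9))*(-3*√(4*1)) = (5*18)*(-3*√4) = 90*(-3*2) = 90*(-6) = -540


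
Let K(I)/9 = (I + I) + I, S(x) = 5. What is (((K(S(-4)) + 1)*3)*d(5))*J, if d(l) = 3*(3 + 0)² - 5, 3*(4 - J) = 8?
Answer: 11968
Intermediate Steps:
J = 4/3 (J = 4 - ⅓*8 = 4 - 8/3 = 4/3 ≈ 1.3333)
K(I) = 27*I (K(I) = 9*((I + I) + I) = 9*(2*I + I) = 9*(3*I) = 27*I)
d(l) = 22 (d(l) = 3*3² - 5 = 3*9 - 5 = 27 - 5 = 22)
(((K(S(-4)) + 1)*3)*d(5))*J = (((27*5 + 1)*3)*22)*(4/3) = (((135 + 1)*3)*22)*(4/3) = ((136*3)*22)*(4/3) = (408*22)*(4/3) = 8976*(4/3) = 11968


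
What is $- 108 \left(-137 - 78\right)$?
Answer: $23220$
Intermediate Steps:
$- 108 \left(-137 - 78\right) = \left(-108\right) \left(-215\right) = 23220$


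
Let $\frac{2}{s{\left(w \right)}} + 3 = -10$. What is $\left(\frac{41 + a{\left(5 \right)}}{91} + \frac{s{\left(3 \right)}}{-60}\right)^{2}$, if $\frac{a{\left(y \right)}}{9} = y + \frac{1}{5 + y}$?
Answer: $\frac{1708249}{1863225} \approx 0.91682$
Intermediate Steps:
$a{\left(y \right)} = 9 y + \frac{9}{5 + y}$ ($a{\left(y \right)} = 9 \left(y + \frac{1}{5 + y}\right) = 9 y + \frac{9}{5 + y}$)
$s{\left(w \right)} = - \frac{2}{13}$ ($s{\left(w \right)} = \frac{2}{-3 - 10} = \frac{2}{-13} = 2 \left(- \frac{1}{13}\right) = - \frac{2}{13}$)
$\left(\frac{41 + a{\left(5 \right)}}{91} + \frac{s{\left(3 \right)}}{-60}\right)^{2} = \left(\frac{41 + \frac{9 \left(1 + 5^{2} + 5 \cdot 5\right)}{5 + 5}}{91} - \frac{2}{13 \left(-60\right)}\right)^{2} = \left(\left(41 + \frac{9 \left(1 + 25 + 25\right)}{10}\right) \frac{1}{91} - - \frac{1}{390}\right)^{2} = \left(\left(41 + 9 \cdot \frac{1}{10} \cdot 51\right) \frac{1}{91} + \frac{1}{390}\right)^{2} = \left(\left(41 + \frac{459}{10}\right) \frac{1}{91} + \frac{1}{390}\right)^{2} = \left(\frac{869}{10} \cdot \frac{1}{91} + \frac{1}{390}\right)^{2} = \left(\frac{869}{910} + \frac{1}{390}\right)^{2} = \left(\frac{1307}{1365}\right)^{2} = \frac{1708249}{1863225}$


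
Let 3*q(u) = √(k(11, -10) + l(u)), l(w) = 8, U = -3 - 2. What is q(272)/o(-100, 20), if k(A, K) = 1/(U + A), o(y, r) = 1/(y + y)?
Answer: -700*√6/9 ≈ -190.52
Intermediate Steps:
U = -5
o(y, r) = 1/(2*y)
k(A, K) = 1/(-5 + A)
q(u) = 7*√6/18 (q(u) = √(1/(-5 + 11) + 8)/3 = √(1/6 + 8)/3 = √(⅙ + 8)/3 = √(49/6)/3 = (7*√6/6)/3 = 7*√6/18)
q(272)/o(-100, 20) = (7*√6/18)/(((½)/(-100))) = (7*√6/18)/(((½)*(-1/100))) = (7*√6/18)/(-1/200) = (7*√6/18)*(-200) = -700*√6/9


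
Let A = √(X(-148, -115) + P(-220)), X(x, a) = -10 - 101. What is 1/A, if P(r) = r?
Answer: -I*√331/331 ≈ -0.054965*I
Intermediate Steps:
X(x, a) = -111
A = I*√331 (A = √(-111 - 220) = √(-331) = I*√331 ≈ 18.193*I)
1/A = 1/(I*√331) = -I*√331/331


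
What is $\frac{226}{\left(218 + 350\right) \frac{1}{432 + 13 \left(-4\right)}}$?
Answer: $\frac{10735}{71} \approx 151.2$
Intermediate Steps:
$\frac{226}{\left(218 + 350\right) \frac{1}{432 + 13 \left(-4\right)}} = \frac{226}{568 \frac{1}{432 - 52}} = \frac{226}{568 \cdot \frac{1}{380}} = \frac{226}{\frac{142}{95}} = 226 \cdot \frac{95}{142} = \frac{10735}{71}$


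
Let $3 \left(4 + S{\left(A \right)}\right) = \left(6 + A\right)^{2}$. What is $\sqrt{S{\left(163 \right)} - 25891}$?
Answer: $\frac{2 i \sqrt{36843}}{3} \approx 127.96 i$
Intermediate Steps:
$S{\left(A \right)} = -4 + \frac{\left(6 + A\right)^{2}}{3}$
$\sqrt{S{\left(163 \right)} - 25891} = \sqrt{\left(-4 + \frac{\left(6 + 163\right)^{2}}{3}\right) - 25891} = \sqrt{\left(-4 + \frac{169^{2}}{3}\right) - 25891} = \sqrt{\left(-4 + \frac{1}{3} \cdot 28561\right) - 25891} = \sqrt{\left(-4 + \frac{28561}{3}\right) - 25891} = \sqrt{\frac{28549}{3} - 25891} = \sqrt{- \frac{49124}{3}} = \frac{2 i \sqrt{36843}}{3}$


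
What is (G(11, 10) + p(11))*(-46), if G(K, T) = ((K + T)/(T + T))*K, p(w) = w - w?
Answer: -5313/10 ≈ -531.30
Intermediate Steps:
p(w) = 0
G(K, T) = K*(K + T)/(2*T) (G(K, T) = ((K + T)/((2*T)))*K = ((K + T)*(1/(2*T)))*K = ((K + T)/(2*T))*K = K*(K + T)/(2*T))
(G(11, 10) + p(11))*(-46) = ((½)*11*(11 + 10)/10 + 0)*(-46) = ((½)*11*(⅒)*21 + 0)*(-46) = (231/20 + 0)*(-46) = (231/20)*(-46) = -5313/10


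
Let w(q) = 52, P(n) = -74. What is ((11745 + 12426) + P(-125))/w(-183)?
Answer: 24097/52 ≈ 463.40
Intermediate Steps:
((11745 + 12426) + P(-125))/w(-183) = ((11745 + 12426) - 74)/52 = (24171 - 74)*(1/52) = 24097*(1/52) = 24097/52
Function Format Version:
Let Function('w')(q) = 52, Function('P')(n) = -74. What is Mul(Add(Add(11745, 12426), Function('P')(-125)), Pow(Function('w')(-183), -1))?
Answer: Rational(24097, 52) ≈ 463.40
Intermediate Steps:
Mul(Add(Add(11745, 12426), Function('P')(-125)), Pow(Function('w')(-183), -1)) = Mul(Add(Add(11745, 12426), -74), Pow(52, -1)) = Mul(Add(24171, -74), Rational(1, 52)) = Mul(24097, Rational(1, 52)) = Rational(24097, 52)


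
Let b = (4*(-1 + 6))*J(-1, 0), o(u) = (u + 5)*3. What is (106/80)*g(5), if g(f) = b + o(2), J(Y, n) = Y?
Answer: 53/40 ≈ 1.3250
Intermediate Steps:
o(u) = 15 + 3*u (o(u) = (5 + u)*3 = 15 + 3*u)
b = -20 (b = (4*(-1 + 6))*(-1) = (4*5)*(-1) = 20*(-1) = -20)
g(f) = 1 (g(f) = -20 + (15 + 3*2) = -20 + (15 + 6) = -20 + 21 = 1)
(106/80)*g(5) = (106/80)*1 = (106*(1/80))*1 = (53/40)*1 = 53/40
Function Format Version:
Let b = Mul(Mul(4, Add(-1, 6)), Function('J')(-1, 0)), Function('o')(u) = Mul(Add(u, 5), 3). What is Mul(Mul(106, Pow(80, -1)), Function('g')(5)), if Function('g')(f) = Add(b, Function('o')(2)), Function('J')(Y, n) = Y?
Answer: Rational(53, 40) ≈ 1.3250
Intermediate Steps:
Function('o')(u) = Add(15, Mul(3, u)) (Function('o')(u) = Mul(Add(5, u), 3) = Add(15, Mul(3, u)))
b = -20 (b = Mul(Mul(4, Add(-1, 6)), -1) = Mul(Mul(4, 5), -1) = Mul(20, -1) = -20)
Function('g')(f) = 1 (Function('g')(f) = Add(-20, Add(15, Mul(3, 2))) = Add(-20, Add(15, 6)) = Add(-20, 21) = 1)
Mul(Mul(106, Pow(80, -1)), Function('g')(5)) = Mul(Mul(106, Pow(80, -1)), 1) = Mul(Mul(106, Rational(1, 80)), 1) = Mul(Rational(53, 40), 1) = Rational(53, 40)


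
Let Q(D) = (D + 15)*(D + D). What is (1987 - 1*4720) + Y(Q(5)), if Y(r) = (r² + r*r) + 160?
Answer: 77427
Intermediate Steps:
Q(D) = 2*D*(15 + D) (Q(D) = (15 + D)*(2*D) = 2*D*(15 + D))
Y(r) = 160 + 2*r² (Y(r) = (r² + r²) + 160 = 2*r² + 160 = 160 + 2*r²)
(1987 - 1*4720) + Y(Q(5)) = (1987 - 1*4720) + (160 + 2*(2*5*(15 + 5))²) = (1987 - 4720) + (160 + 2*(2*5*20)²) = -2733 + (160 + 2*200²) = -2733 + (160 + 2*40000) = -2733 + (160 + 80000) = -2733 + 80160 = 77427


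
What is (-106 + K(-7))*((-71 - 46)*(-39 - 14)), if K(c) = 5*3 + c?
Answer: -607698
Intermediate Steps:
K(c) = 15 + c
(-106 + K(-7))*((-71 - 46)*(-39 - 14)) = (-106 + (15 - 7))*((-71 - 46)*(-39 - 14)) = (-106 + 8)*(-117*(-53)) = -98*6201 = -607698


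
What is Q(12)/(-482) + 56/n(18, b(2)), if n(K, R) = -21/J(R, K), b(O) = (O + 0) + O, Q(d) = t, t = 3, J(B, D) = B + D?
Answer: -84841/1446 ≈ -58.673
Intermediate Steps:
Q(d) = 3
b(O) = 2*O (b(O) = O + O = 2*O)
n(K, R) = -21/(K + R) (n(K, R) = -21/(R + K) = -21/(K + R))
Q(12)/(-482) + 56/n(18, b(2)) = 3/(-482) + 56/((-21/(18 + 2*2))) = 3*(-1/482) + 56/((-21/(18 + 4))) = -3/482 + 56/((-21/22)) = -3/482 + 56/((-21*1/22)) = -3/482 + 56/(-21/22) = -3/482 + 56*(-22/21) = -3/482 - 176/3 = -84841/1446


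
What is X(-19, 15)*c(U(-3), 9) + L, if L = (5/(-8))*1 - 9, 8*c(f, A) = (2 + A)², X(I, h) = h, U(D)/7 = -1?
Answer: 869/4 ≈ 217.25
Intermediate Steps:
U(D) = -7 (U(D) = 7*(-1) = -7)
c(f, A) = (2 + A)²/8
L = -77/8 (L = (5*(-⅛))*1 - 9 = -5/8*1 - 9 = -5/8 - 9 = -77/8 ≈ -9.6250)
X(-19, 15)*c(U(-3), 9) + L = 15*((2 + 9)²/8) - 77/8 = 15*((⅛)*11²) - 77/8 = 15*((⅛)*121) - 77/8 = 15*(121/8) - 77/8 = 1815/8 - 77/8 = 869/4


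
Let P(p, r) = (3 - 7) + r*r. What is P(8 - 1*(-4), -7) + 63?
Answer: 108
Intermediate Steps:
P(p, r) = -4 + r²
P(8 - 1*(-4), -7) + 63 = (-4 + (-7)²) + 63 = (-4 + 49) + 63 = 45 + 63 = 108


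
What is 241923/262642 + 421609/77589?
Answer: 129502794625/20378130138 ≈ 6.3550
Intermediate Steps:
241923/262642 + 421609/77589 = 129502794625/20378130138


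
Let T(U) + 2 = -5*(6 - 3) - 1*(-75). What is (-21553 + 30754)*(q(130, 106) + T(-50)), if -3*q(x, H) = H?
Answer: 208556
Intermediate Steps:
q(x, H) = -H/3
T(U) = 58 (T(U) = -2 + (-5*(6 - 3) - 1*(-75)) = -2 + (-5*3 + 75) = -2 + (-15 + 75) = -2 + 60 = 58)
(-21553 + 30754)*(q(130, 106) + T(-50)) = (-21553 + 30754)*(-1/3*106 + 58) = 9201*(-106/3 + 58) = 9201*(68/3) = 208556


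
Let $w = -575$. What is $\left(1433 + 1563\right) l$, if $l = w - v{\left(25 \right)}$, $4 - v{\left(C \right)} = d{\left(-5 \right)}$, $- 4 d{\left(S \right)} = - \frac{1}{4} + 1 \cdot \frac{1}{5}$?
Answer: $- \frac{34692931}{20} \approx -1.7346 \cdot 10^{6}$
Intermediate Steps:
$d{\left(S \right)} = \frac{1}{80}$ ($d{\left(S \right)} = - \frac{- \frac{1}{4} + 1 \cdot \frac{1}{5}}{4} = - \frac{\left(-1\right) \frac{1}{4} + 1 \cdot \frac{1}{5}}{4} = - \frac{- \frac{1}{4} + \frac{1}{5}}{4} = \left(- \frac{1}{4}\right) \left(- \frac{1}{20}\right) = \frac{1}{80}$)
$v{\left(C \right)} = \frac{319}{80}$ ($v{\left(C \right)} = 4 - \frac{1}{80} = \frac{319}{80}$)
$l = - \frac{46319}{80}$ ($l = -575 - \frac{319}{80} = - \frac{46319}{80} \approx -578.99$)
$\left(1433 + 1563\right) l = \left(1433 + 1563\right) \left(- \frac{46319}{80}\right) = 2996 \left(- \frac{46319}{80}\right) = - \frac{34692931}{20}$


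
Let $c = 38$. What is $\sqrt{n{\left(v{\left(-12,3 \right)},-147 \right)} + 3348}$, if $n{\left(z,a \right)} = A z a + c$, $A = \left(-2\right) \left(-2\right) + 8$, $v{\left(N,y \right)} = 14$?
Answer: $i \sqrt{21310} \approx 145.98 i$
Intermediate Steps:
$A = 12$ ($A = 4 + 8 = 12$)
$n{\left(z,a \right)} = 38 + 12 a z$ ($n{\left(z,a \right)} = 12 z a + 38 = 12 a z + 38 = 38 + 12 a z$)
$\sqrt{n{\left(v{\left(-12,3 \right)},-147 \right)} + 3348} = \sqrt{\left(38 + 12 \left(-147\right) 14\right) + 3348} = \sqrt{\left(38 - 24696\right) + 3348} = \sqrt{-24658 + 3348} = \sqrt{-21310} = i \sqrt{21310}$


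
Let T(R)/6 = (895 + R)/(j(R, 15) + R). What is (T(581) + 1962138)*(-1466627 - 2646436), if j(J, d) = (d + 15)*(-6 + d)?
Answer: -6867944449884522/851 ≈ -8.0704e+12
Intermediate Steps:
j(J, d) = (-6 + d)*(15 + d) (j(J, d) = (15 + d)*(-6 + d) = (-6 + d)*(15 + d))
T(R) = 6*(895 + R)/(270 + R) (T(R) = 6*((895 + R)/((-90 + 15**2 + 9*15) + R)) = 6*((895 + R)/((-90 + 225 + 135) + R)) = 6*((895 + R)/(270 + R)) = 6*(895 + R)/(270 + R))
(T(581) + 1962138)*(-1466627 - 2646436) = (6*(895 + 581)/(270 + 581) + 1962138)*(-1466627 - 2646436) = (6*1476/851 + 1962138)*(-4113063) = (6*(1/851)*1476 + 1962138)*(-4113063) = (8856/851 + 1962138)*(-4113063) = (1669788294/851)*(-4113063) = -6867944449884522/851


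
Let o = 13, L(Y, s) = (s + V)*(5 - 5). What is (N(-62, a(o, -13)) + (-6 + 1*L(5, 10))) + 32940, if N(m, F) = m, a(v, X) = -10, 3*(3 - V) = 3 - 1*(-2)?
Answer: 32872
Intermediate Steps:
V = 4/3 (V = 3 - (3 - 1*(-2))/3 = 3 - (3 + 2)/3 = 3 - ⅓*5 = 3 - 5/3 = 4/3 ≈ 1.3333)
L(Y, s) = 0 (L(Y, s) = (s + 4/3)*(5 - 5) = (4/3 + s)*0 = 0)
(N(-62, a(o, -13)) + (-6 + 1*L(5, 10))) + 32940 = (-62 + (-6 + 1*0)) + 32940 = (-62 + (-6 + 0)) + 32940 = (-62 - 6) + 32940 = -68 + 32940 = 32872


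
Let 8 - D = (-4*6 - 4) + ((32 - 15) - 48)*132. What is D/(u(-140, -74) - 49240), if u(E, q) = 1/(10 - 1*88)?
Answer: -321984/3840721 ≈ -0.083834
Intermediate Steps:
u(E, q) = -1/78 (u(E, q) = 1/(10 - 88) = 1/(-78) = -1/78)
D = 4128 (D = 8 - ((-4*6 - 4) + ((32 - 15) - 48)*132) = 8 - ((-24 - 4) + (17 - 48)*132) = 8 - (-28 - 31*132) = 8 - (-28 - 4092) = 8 - 1*(-4120) = 8 + 4120 = 4128)
D/(u(-140, -74) - 49240) = 4128/(-1/78 - 49240) = 4128/(-3840721/78) = 4128*(-78/3840721) = -321984/3840721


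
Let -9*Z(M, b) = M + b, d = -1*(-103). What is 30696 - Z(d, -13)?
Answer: 30706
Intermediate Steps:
d = 103
Z(M, b) = -M/9 - b/9 (Z(M, b) = -(M + b)/9 = -M/9 - b/9)
30696 - Z(d, -13) = 30696 - (-⅑*103 - ⅑*(-13)) = 30696 - (-103/9 + 13/9) = 30696 - 1*(-10) = 30696 + 10 = 30706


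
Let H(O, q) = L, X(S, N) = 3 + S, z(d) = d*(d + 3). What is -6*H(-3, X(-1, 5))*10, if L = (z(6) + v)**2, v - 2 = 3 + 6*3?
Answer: -355740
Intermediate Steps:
z(d) = d*(3 + d)
v = 23 (v = 2 + (3 + 6*3) = 2 + (3 + 18) = 2 + 21 = 23)
L = 5929 (L = (6*(3 + 6) + 23)**2 = (6*9 + 23)**2 = (54 + 23)**2 = 77**2 = 5929)
H(O, q) = 5929
-6*H(-3, X(-1, 5))*10 = -6*5929*10 = -35574*10 = -355740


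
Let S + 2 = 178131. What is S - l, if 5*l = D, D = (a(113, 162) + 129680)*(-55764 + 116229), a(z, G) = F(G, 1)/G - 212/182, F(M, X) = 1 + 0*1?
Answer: -7705290079943/4914 ≈ -1.5680e+9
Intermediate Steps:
F(M, X) = 1 (F(M, X) = 1 + 0 = 1)
a(z, G) = -106/91 + 1/G (a(z, G) = 1/G - 212/182 = 1/G - 212*1/182 = 1/G - 106/91 = -106/91 + 1/G)
S = 178129 (S = -2 + 178131 = 178129)
D = 38530827029245/4914 (D = ((-106/91 + 1/162) + 129680)*(-55764 + 116229) = ((-106/91 + 1/162) + 129680)*60465 = (-17081/14742 + 129680)*60465 = (1911725479/14742)*60465 = 38530827029245/4914 ≈ 7.8410e+9)
l = 7706165405849/4914 (l = (1/5)*(38530827029245/4914) = 7706165405849/4914 ≈ 1.5682e+9)
S - l = 178129 - 1*7706165405849/4914 = 178129 - 7706165405849/4914 = -7705290079943/4914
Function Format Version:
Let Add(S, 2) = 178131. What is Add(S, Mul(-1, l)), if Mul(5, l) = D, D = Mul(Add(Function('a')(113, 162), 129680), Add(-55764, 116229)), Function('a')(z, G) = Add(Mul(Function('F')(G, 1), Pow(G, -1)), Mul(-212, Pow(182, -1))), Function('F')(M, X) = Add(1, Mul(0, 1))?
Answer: Rational(-7705290079943, 4914) ≈ -1.5680e+9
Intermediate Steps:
Function('F')(M, X) = 1 (Function('F')(M, X) = Add(1, 0) = 1)
Function('a')(z, G) = Add(Rational(-106, 91), Pow(G, -1)) (Function('a')(z, G) = Add(Mul(1, Pow(G, -1)), Mul(-212, Pow(182, -1))) = Add(Pow(G, -1), Mul(-212, Rational(1, 182))) = Add(Pow(G, -1), Rational(-106, 91)) = Add(Rational(-106, 91), Pow(G, -1)))
S = 178129 (S = Add(-2, 178131) = 178129)
D = Rational(38530827029245, 4914) (D = Mul(Add(Add(Rational(-106, 91), Pow(162, -1)), 129680), Add(-55764, 116229)) = Mul(Add(Add(Rational(-106, 91), Rational(1, 162)), 129680), 60465) = Mul(Add(Rational(-17081, 14742), 129680), 60465) = Mul(Rational(1911725479, 14742), 60465) = Rational(38530827029245, 4914) ≈ 7.8410e+9)
l = Rational(7706165405849, 4914) (l = Mul(Rational(1, 5), Rational(38530827029245, 4914)) = Rational(7706165405849, 4914) ≈ 1.5682e+9)
Add(S, Mul(-1, l)) = Add(178129, Mul(-1, Rational(7706165405849, 4914))) = Add(178129, Rational(-7706165405849, 4914)) = Rational(-7705290079943, 4914)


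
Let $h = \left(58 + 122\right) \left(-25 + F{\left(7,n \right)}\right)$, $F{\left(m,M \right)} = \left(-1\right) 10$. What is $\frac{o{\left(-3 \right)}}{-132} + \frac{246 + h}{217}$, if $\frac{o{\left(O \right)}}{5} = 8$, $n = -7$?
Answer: $- \frac{201952}{7161} \approx -28.202$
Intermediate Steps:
$o{\left(O \right)} = 40$ ($o{\left(O \right)} = 5 \cdot 8 = 40$)
$F{\left(m,M \right)} = -10$
$h = -6300$ ($h = \left(58 + 122\right) \left(-25 - 10\right) = 180 \left(-35\right) = -6300$)
$\frac{o{\left(-3 \right)}}{-132} + \frac{246 + h}{217} = \frac{40}{-132} + \frac{246 - 6300}{217} = 40 \left(- \frac{1}{132}\right) - \frac{6054}{217} = - \frac{10}{33} - \frac{6054}{217} = - \frac{201952}{7161}$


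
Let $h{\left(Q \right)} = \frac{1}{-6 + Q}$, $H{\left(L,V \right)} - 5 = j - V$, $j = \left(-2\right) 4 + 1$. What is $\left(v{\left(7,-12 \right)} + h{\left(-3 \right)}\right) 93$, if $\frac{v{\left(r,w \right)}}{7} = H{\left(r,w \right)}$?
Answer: $\frac{19499}{3} \approx 6499.7$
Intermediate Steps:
$j = -7$ ($j = -8 + 1 = -7$)
$H{\left(L,V \right)} = -2 - V$ ($H{\left(L,V \right)} = 5 - \left(7 + V\right) = -2 - V$)
$v{\left(r,w \right)} = -14 - 7 w$ ($v{\left(r,w \right)} = 7 \left(-2 - w\right) = -14 - 7 w$)
$\left(v{\left(7,-12 \right)} + h{\left(-3 \right)}\right) 93 = \left(\left(-14 - -84\right) + \frac{1}{-6 - 3}\right) 93 = \left(\left(-14 + 84\right) + \frac{1}{-9}\right) 93 = \left(70 - \frac{1}{9}\right) 93 = \frac{629}{9} \cdot 93 = \frac{19499}{3}$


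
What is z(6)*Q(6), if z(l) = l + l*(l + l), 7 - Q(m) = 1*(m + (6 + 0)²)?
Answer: -2730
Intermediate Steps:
Q(m) = -29 - m (Q(m) = 7 - (m + (6 + 0)²) = 7 - (m + 6²) = 7 - (m + 36) = 7 - (36 + m) = 7 + (-36 - m) = -29 - m)
z(l) = l + 2*l² (z(l) = l + l*(2*l) = l + 2*l²)
z(6)*Q(6) = (6*(1 + 2*6))*(-29 - 1*6) = (6*(1 + 12))*(-29 - 6) = (6*13)*(-35) = 78*(-35) = -2730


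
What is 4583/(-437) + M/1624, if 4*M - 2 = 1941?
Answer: -997313/97888 ≈ -10.188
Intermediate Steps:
M = 1943/4 (M = 1/2 + (1/4)*1941 = 1/2 + 1941/4 = 1943/4 ≈ 485.75)
4583/(-437) + M/1624 = 4583/(-437) + (1943/4)/1624 = 4583*(-1/437) + (1943/4)*(1/1624) = -4583/437 + 67/224 = -997313/97888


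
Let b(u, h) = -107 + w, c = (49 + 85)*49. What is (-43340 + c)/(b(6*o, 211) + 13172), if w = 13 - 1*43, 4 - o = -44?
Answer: -12258/4345 ≈ -2.8212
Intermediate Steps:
o = 48 (o = 4 - 1*(-44) = 4 + 44 = 48)
w = -30 (w = 13 - 43 = -30)
c = 6566 (c = 134*49 = 6566)
b(u, h) = -137 (b(u, h) = -107 - 30 = -137)
(-43340 + c)/(b(6*o, 211) + 13172) = (-43340 + 6566)/(-137 + 13172) = -36774/13035 = -36774*1/13035 = -12258/4345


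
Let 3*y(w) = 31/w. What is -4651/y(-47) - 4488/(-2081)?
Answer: 1364840199/64511 ≈ 21157.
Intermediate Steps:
y(w) = 31/(3*w) (y(w) = (31/w)/3 = 31/(3*w))
-4651/y(-47) - 4488/(-2081) = -4651/((31/3)/(-47)) - 4488/(-2081) = -4651/((31/3)*(-1/47)) - 4488*(-1/2081) = -4651/(-31/141) + 4488/2081 = -4651*(-141/31) + 4488/2081 = 655791/31 + 4488/2081 = 1364840199/64511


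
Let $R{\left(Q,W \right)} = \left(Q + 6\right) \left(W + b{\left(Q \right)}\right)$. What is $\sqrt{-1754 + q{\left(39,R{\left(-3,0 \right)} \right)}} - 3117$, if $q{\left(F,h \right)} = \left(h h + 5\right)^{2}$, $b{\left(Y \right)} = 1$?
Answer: $-3117 + i \sqrt{1558} \approx -3117.0 + 39.471 i$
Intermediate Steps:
$R{\left(Q,W \right)} = \left(1 + W\right) \left(6 + Q\right)$ ($R{\left(Q,W \right)} = \left(Q + 6\right) \left(W + 1\right) = \left(6 + Q\right) \left(1 + W\right) = \left(1 + W\right) \left(6 + Q\right)$)
$q{\left(F,h \right)} = \left(5 + h^{2}\right)^{2}$ ($q{\left(F,h \right)} = \left(h^{2} + 5\right)^{2} = \left(5 + h^{2}\right)^{2}$)
$\sqrt{-1754 + q{\left(39,R{\left(-3,0 \right)} \right)}} - 3117 = \sqrt{-1754 + \left(5 + \left(6 - 3 + 6 \cdot 0 - 0\right)^{2}\right)^{2}} - 3117 = \sqrt{-1754 + \left(5 + \left(6 - 3 + 0 + 0\right)^{2}\right)^{2}} - 3117 = \sqrt{-1754 + \left(5 + 3^{2}\right)^{2}} - 3117 = \sqrt{-1754 + \left(5 + 9\right)^{2}} - 3117 = \sqrt{-1754 + 14^{2}} - 3117 = \sqrt{-1754 + 196} - 3117 = \sqrt{-1558} - 3117 = i \sqrt{1558} - 3117 = -3117 + i \sqrt{1558}$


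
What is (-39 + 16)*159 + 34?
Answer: -3623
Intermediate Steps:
(-39 + 16)*159 + 34 = -23*159 + 34 = -3657 + 34 = -3623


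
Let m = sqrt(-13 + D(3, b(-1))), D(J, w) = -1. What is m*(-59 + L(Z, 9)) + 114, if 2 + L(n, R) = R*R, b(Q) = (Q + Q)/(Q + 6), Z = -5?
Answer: 114 + 20*I*sqrt(14) ≈ 114.0 + 74.833*I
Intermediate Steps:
b(Q) = 2*Q/(6 + Q) (b(Q) = (2*Q)/(6 + Q) = 2*Q/(6 + Q))
L(n, R) = -2 + R**2 (L(n, R) = -2 + R*R = -2 + R**2)
m = I*sqrt(14) (m = sqrt(-13 - 1) = sqrt(-14) = I*sqrt(14) ≈ 3.7417*I)
m*(-59 + L(Z, 9)) + 114 = (I*sqrt(14))*(-59 + (-2 + 9**2)) + 114 = (I*sqrt(14))*(-59 + (-2 + 81)) + 114 = (I*sqrt(14))*(-59 + 79) + 114 = (I*sqrt(14))*20 + 114 = 20*I*sqrt(14) + 114 = 114 + 20*I*sqrt(14)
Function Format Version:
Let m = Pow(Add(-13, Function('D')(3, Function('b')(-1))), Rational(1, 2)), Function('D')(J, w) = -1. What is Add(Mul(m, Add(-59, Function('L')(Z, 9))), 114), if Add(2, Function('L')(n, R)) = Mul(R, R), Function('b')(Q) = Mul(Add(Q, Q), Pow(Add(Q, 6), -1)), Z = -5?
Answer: Add(114, Mul(20, I, Pow(14, Rational(1, 2)))) ≈ Add(114.00, Mul(74.833, I))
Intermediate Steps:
Function('b')(Q) = Mul(2, Q, Pow(Add(6, Q), -1)) (Function('b')(Q) = Mul(Mul(2, Q), Pow(Add(6, Q), -1)) = Mul(2, Q, Pow(Add(6, Q), -1)))
Function('L')(n, R) = Add(-2, Pow(R, 2)) (Function('L')(n, R) = Add(-2, Mul(R, R)) = Add(-2, Pow(R, 2)))
m = Mul(I, Pow(14, Rational(1, 2))) (m = Pow(Add(-13, -1), Rational(1, 2)) = Pow(-14, Rational(1, 2)) = Mul(I, Pow(14, Rational(1, 2))) ≈ Mul(3.7417, I))
Add(Mul(m, Add(-59, Function('L')(Z, 9))), 114) = Add(Mul(Mul(I, Pow(14, Rational(1, 2))), Add(-59, Add(-2, Pow(9, 2)))), 114) = Add(Mul(Mul(I, Pow(14, Rational(1, 2))), Add(-59, Add(-2, 81))), 114) = Add(Mul(Mul(I, Pow(14, Rational(1, 2))), Add(-59, 79)), 114) = Add(Mul(Mul(I, Pow(14, Rational(1, 2))), 20), 114) = Add(Mul(20, I, Pow(14, Rational(1, 2))), 114) = Add(114, Mul(20, I, Pow(14, Rational(1, 2))))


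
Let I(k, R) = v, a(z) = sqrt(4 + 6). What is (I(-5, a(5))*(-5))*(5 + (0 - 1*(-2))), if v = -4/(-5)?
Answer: -28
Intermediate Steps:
a(z) = sqrt(10)
v = 4/5 (v = -4*(-1/5) = 4/5 ≈ 0.80000)
I(k, R) = 4/5
(I(-5, a(5))*(-5))*(5 + (0 - 1*(-2))) = ((4/5)*(-5))*(5 + (0 - 1*(-2))) = -4*(5 + (0 + 2)) = -4*(5 + 2) = -4*7 = -28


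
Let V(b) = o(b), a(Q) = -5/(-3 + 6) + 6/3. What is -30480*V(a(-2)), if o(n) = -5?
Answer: 152400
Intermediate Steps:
a(Q) = ⅓ (a(Q) = -5/3 + 6*(⅓) = -5*⅓ + 2 = -5/3 + 2 = ⅓)
V(b) = -5
-30480*V(a(-2)) = -30480*(-5) = 152400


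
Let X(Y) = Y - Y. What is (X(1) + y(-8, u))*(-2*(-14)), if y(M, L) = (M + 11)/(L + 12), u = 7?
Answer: 84/19 ≈ 4.4211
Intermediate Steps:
X(Y) = 0
y(M, L) = (11 + M)/(12 + L)
(X(1) + y(-8, u))*(-2*(-14)) = (0 + (11 - 8)/(12 + 7))*(-2*(-14)) = (0 + 3/19)*28 = (3/19)*28 = 84/19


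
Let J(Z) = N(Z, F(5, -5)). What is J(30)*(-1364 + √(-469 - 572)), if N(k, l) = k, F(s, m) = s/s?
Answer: -40920 + 30*I*√1041 ≈ -40920.0 + 967.94*I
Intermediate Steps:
F(s, m) = 1
J(Z) = Z
J(30)*(-1364 + √(-469 - 572)) = 30*(-1364 + √(-469 - 572)) = 30*(-1364 + √(-1041)) = 30*(-1364 + I*√1041) = -40920 + 30*I*√1041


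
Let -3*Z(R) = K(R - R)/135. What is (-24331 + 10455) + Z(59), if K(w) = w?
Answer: -13876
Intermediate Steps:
Z(R) = 0 (Z(R) = -(R - R)/(3*135) = -0/135 = -1/3*0 = 0)
(-24331 + 10455) + Z(59) = (-24331 + 10455) + 0 = -13876 + 0 = -13876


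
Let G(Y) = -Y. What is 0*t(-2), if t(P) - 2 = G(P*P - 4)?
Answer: 0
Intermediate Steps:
t(P) = 6 - P² (t(P) = 2 - (P*P - 4) = 2 - (P² - 4) = 2 - (-4 + P²) = 2 + (4 - P²) = 6 - P²)
0*t(-2) = 0*(6 - 1*(-2)²) = 0*(6 - 1*4) = 0*(6 - 4) = 0*2 = 0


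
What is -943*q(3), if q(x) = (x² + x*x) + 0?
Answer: -16974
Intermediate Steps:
q(x) = 2*x² (q(x) = (x² + x²) + 0 = 2*x² + 0 = 2*x²)
-943*q(3) = -1886*3² = -1886*9 = -943*18 = -16974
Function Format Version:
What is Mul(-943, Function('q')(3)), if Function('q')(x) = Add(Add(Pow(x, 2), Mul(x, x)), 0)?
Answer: -16974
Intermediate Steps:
Function('q')(x) = Mul(2, Pow(x, 2)) (Function('q')(x) = Add(Add(Pow(x, 2), Pow(x, 2)), 0) = Add(Mul(2, Pow(x, 2)), 0) = Mul(2, Pow(x, 2)))
Mul(-943, Function('q')(3)) = Mul(-943, Mul(2, Pow(3, 2))) = Mul(-943, Mul(2, 9)) = Mul(-943, 18) = -16974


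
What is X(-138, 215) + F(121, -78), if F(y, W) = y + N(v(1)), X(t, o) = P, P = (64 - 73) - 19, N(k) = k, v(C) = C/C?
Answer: 94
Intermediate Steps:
v(C) = 1
P = -28 (P = -9 - 19 = -28)
X(t, o) = -28
F(y, W) = 1 + y (F(y, W) = y + 1 = 1 + y)
X(-138, 215) + F(121, -78) = -28 + (1 + 121) = -28 + 122 = 94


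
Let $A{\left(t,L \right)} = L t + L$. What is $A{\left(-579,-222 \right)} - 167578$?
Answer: $-39262$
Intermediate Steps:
$A{\left(t,L \right)} = L + L t$
$A{\left(-579,-222 \right)} - 167578 = - 222 \left(1 - 579\right) - 167578 = \left(-222\right) \left(-578\right) - 167578 = 128316 - 167578 = -39262$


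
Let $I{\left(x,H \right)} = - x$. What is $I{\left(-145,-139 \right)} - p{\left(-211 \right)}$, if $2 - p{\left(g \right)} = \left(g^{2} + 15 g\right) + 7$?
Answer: $41506$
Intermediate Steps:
$p{\left(g \right)} = -5 - g^{2} - 15 g$ ($p{\left(g \right)} = 2 - \left(\left(g^{2} + 15 g\right) + 7\right) = 2 - \left(7 + g^{2} + 15 g\right) = -5 - g^{2} - 15 g$)
$I{\left(-145,-139 \right)} - p{\left(-211 \right)} = \left(-1\right) \left(-145\right) - \left(-5 - \left(-211\right)^{2} - -3165\right) = 145 - \left(-5 - 44521 + 3165\right) = 145 - -41361 = 145 + 41361 = 41506$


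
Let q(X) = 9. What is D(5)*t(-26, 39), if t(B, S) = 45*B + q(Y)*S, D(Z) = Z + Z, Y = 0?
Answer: -8190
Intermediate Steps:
D(Z) = 2*Z
t(B, S) = 9*S + 45*B (t(B, S) = 45*B + 9*S = 9*S + 45*B)
D(5)*t(-26, 39) = (2*5)*(9*39 + 45*(-26)) = 10*(351 - 1170) = 10*(-819) = -8190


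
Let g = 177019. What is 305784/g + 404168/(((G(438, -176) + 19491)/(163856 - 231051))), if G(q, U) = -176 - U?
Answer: -54016721503264/38767161 ≈ -1.3934e+6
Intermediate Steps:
305784/g + 404168/(((G(438, -176) + 19491)/(163856 - 231051))) = 305784/177019 + 404168/((((-176 - 1*(-176)) + 19491)/(163856 - 231051))) = 305784*(1/177019) + 404168/((((-176 + 176) + 19491)/(-67195))) = 305784/177019 + 404168/(((0 + 19491)*(-1/67195))) = 305784/177019 + 404168/((19491*(-1/67195))) = 305784/177019 + 404168/(-219/755) = 305784/177019 + 404168*(-755/219) = 305784/177019 - 305146840/219 = -54016721503264/38767161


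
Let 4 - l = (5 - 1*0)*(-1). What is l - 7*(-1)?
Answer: 16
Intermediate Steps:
l = 9 (l = 4 - (5 - 1*0)*(-1) = 4 - (5 + 0)*(-1) = 4 - 5*(-1) = 4 - 1*(-5) = 4 + 5 = 9)
l - 7*(-1) = 9 - 7*(-1) = 9 + 7 = 16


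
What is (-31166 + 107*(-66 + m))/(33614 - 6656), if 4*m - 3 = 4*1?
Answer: -50721/35944 ≈ -1.4111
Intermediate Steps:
m = 7/4 (m = 3/4 + (4*1)/4 = 3/4 + (1/4)*4 = 3/4 + 1 = 7/4 ≈ 1.7500)
(-31166 + 107*(-66 + m))/(33614 - 6656) = (-31166 + 107*(-66 + 7/4))/(33614 - 6656) = (-31166 + 107*(-257/4))/26958 = (-31166 - 27499/4)*(1/26958) = -152163/4*1/26958 = -50721/35944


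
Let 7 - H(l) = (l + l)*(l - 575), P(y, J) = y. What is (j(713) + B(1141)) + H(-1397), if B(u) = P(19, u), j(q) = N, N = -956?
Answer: -5510698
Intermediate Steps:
j(q) = -956
B(u) = 19
H(l) = 7 - 2*l*(-575 + l) (H(l) = 7 - (l + l)*(l - 575) = 7 - 2*l*(-575 + l))
(j(713) + B(1141)) + H(-1397) = (-956 + 19) + (7 - 2*(-1397)² + 1150*(-1397)) = -937 + (7 - 2*1951609 - 1606550) = -937 + (7 - 3903218 - 1606550) = -937 - 5509761 = -5510698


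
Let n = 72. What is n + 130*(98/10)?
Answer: 1346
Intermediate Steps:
n + 130*(98/10) = 72 + 130*(98/10) = 72 + 130*(98*(⅒)) = 72 + 130*(49/5) = 72 + 1274 = 1346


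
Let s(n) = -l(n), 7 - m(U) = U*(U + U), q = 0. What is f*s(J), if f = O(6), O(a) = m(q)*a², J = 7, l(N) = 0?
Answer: 0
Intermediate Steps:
m(U) = 7 - 2*U² (m(U) = 7 - U*(U + U) = 7 - U*2*U = 7 - 2*U²)
s(n) = 0 (s(n) = -1*0 = 0)
O(a) = 7*a² (O(a) = (7 - 2*0²)*a² = (7 - 2*0)*a² = (7 + 0)*a² = 7*a²)
f = 252 (f = 7*6² = 7*36 = 252)
f*s(J) = 252*0 = 0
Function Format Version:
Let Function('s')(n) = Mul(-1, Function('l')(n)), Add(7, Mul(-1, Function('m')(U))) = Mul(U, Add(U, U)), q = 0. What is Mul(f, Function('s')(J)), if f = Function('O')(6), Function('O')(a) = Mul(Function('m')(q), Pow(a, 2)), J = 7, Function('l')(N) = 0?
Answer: 0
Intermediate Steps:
Function('m')(U) = Add(7, Mul(-2, Pow(U, 2))) (Function('m')(U) = Add(7, Mul(-1, Mul(U, Add(U, U)))) = Add(7, Mul(-1, Mul(U, Mul(2, U)))) = Add(7, Mul(-1, Mul(2, Pow(U, 2)))) = Add(7, Mul(-2, Pow(U, 2))))
Function('s')(n) = 0 (Function('s')(n) = Mul(-1, 0) = 0)
Function('O')(a) = Mul(7, Pow(a, 2)) (Function('O')(a) = Mul(Add(7, Mul(-2, Pow(0, 2))), Pow(a, 2)) = Mul(Add(7, Mul(-2, 0)), Pow(a, 2)) = Mul(Add(7, 0), Pow(a, 2)) = Mul(7, Pow(a, 2)))
f = 252 (f = Mul(7, Pow(6, 2)) = Mul(7, 36) = 252)
Mul(f, Function('s')(J)) = Mul(252, 0) = 0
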